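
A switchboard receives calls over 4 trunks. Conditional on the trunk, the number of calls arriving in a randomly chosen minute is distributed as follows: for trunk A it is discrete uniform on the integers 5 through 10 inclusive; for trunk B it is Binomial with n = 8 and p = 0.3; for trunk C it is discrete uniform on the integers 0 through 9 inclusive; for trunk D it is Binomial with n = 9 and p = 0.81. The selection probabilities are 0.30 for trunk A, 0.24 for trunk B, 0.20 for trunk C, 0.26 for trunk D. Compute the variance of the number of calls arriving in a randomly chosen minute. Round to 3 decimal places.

7.813

Per component, A: μ=7.5, E[X²]=59.1667; B: μ=2.4, E[X²]=7.44; C: μ=4.5, E[X²]=28.5; D: μ=7.29, E[X²]=54.5292.
E[X] = 0.3·7.5 + 0.24·2.4 + 0.2·4.5 + 0.26·7.29 = 5.6214.
E[X²] = 0.3·59.1667 + 0.24·7.44 + 0.2·28.5 + 0.26·54.5292 = 39.4132.
Var(X) = E[X²] − (E[X])² = 39.4132 − 31.6001 = 7.81305.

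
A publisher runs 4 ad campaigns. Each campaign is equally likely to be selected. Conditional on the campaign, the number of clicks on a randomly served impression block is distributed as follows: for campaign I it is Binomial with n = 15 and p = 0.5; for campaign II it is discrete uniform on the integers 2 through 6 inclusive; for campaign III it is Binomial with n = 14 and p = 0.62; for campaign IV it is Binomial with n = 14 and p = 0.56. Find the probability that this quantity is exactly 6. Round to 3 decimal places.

0.139

Conditional on each campaign, P(X = 6): I: 0.15274; II: 0.2; III: 0.0741608; IV: 0.130108.
By total probability, P(X = 6) = 0.25·0.15274 + 0.25·0.2 + 0.25·0.0741608 + 0.25·0.130108 = 0.139252.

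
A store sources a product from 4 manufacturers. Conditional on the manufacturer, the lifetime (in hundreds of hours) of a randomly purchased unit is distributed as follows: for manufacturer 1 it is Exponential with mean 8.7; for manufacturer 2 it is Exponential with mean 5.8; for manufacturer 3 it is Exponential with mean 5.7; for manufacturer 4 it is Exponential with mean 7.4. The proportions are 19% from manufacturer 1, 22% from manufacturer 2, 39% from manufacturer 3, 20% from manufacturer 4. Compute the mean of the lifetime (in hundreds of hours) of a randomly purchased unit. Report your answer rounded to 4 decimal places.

6.6320

Component means — 1: 8.7; 2: 5.8; 3: 5.7; 4: 7.4.
E[X] = 0.19·8.7 + 0.22·5.8 + 0.39·5.7 + 0.2·7.4 = 6.632.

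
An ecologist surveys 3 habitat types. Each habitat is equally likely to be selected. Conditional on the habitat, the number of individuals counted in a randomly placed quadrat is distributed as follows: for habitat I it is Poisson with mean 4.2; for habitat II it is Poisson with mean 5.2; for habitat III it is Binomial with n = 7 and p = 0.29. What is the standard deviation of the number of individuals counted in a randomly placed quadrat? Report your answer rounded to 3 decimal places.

Per component, I: μ=4.2, E[X²]=21.84; II: μ=5.2, E[X²]=32.24; III: μ=2.03, E[X²]=5.5622.
E[X] = 0.333333·4.2 + 0.333333·5.2 + 0.333333·2.03 = 3.81.
E[X²] = 0.333333·21.84 + 0.333333·32.24 + 0.333333·5.5622 = 19.8807.
Var(X) = E[X²] − (E[X])² = 19.8807 − 14.5161 = 5.36463.
SD(X) = √5.36463 = 2.31617.

2.316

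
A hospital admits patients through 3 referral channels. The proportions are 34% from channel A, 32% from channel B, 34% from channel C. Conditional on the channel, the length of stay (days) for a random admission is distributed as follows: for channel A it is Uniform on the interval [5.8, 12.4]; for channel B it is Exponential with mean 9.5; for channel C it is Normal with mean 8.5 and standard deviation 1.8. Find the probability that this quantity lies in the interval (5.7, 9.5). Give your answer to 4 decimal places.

0.4698

Conditional on each channel, P(5.7 < X < 9.5): A: 0.560606; B: 0.180932; C: 0.650836.
By total probability, P(5.7 < X < 9.5) = 0.34·0.560606 + 0.32·0.180932 + 0.34·0.650836 = 0.469789.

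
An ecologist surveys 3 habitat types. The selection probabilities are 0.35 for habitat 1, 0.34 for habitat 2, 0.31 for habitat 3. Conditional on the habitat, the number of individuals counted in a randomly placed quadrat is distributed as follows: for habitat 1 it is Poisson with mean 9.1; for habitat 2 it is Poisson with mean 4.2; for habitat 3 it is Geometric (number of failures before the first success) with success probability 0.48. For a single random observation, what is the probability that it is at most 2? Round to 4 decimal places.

Conditional on each habitat, P(X ≤ 2): 1: 0.00575135; 2: 0.210238; 3: 0.859392.
By total probability, P(X ≤ 2) = 0.35·0.00575135 + 0.34·0.210238 + 0.31·0.859392 = 0.339905.

0.3399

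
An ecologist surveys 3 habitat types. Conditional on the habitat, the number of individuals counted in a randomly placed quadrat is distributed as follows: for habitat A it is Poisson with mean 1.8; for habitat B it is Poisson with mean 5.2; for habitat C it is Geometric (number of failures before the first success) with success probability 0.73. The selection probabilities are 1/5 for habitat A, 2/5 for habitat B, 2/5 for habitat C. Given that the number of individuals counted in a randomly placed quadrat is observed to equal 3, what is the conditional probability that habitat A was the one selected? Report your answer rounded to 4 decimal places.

Likelihoods P(X=3 | ·): A: 0.160671; B: 0.129279; C: 0.0143686.
Posterior ∝ prior × likelihood. Numerator for A: 0.2·0.160671 = 0.0321341.
Normalizing constant: 0.2·0.160671 + 0.4·0.129279 + 0.4·0.0143686 = 0.0895931.
P(A | observation) = 0.0321341 / 0.0895931 = 0.358667.

0.3587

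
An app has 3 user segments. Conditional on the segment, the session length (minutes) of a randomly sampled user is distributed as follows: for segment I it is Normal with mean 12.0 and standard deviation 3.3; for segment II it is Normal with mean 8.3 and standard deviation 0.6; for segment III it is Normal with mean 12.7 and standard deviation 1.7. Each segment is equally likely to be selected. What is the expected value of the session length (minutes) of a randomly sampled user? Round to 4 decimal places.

11.0000

Component means — I: 12; II: 8.3; III: 12.7.
E[X] = 0.333333·12 + 0.333333·8.3 + 0.333333·12.7 = 11.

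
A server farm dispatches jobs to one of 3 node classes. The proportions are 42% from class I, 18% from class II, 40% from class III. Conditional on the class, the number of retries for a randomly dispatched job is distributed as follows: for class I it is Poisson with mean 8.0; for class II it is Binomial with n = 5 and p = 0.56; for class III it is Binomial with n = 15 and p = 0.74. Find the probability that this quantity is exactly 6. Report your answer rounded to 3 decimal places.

Conditional on each class, P(X = 6): I: 0.122138; II: 0; III: 0.00446226.
By total probability, P(X = 6) = 0.42·0.122138 + 0.18·0 + 0.4·0.00446226 = 0.053083.

0.053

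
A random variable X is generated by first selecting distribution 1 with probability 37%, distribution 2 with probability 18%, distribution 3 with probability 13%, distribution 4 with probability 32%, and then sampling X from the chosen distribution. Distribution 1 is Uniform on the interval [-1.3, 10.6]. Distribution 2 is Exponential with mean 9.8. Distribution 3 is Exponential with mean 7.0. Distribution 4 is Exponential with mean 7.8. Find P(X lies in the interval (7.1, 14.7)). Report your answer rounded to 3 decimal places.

Conditional on each component, P(7.1 < X < 14.7): 1: 0.294118; 2: 0.261442; 3: 0.240205; 4: 0.250534.
By total probability, P(7.1 < X < 14.7) = 0.37·0.294118 + 0.18·0.261442 + 0.13·0.240205 + 0.32·0.250534 = 0.26728.

0.267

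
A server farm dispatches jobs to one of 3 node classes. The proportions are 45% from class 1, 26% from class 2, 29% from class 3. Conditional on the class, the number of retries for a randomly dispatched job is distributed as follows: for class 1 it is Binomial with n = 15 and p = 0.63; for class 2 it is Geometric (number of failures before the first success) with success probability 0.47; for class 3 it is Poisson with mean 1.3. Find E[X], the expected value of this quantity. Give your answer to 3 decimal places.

Component means — 1: 9.45; 2: 1.12766; 3: 1.3.
E[X] = 0.45·9.45 + 0.26·1.12766 + 0.29·1.3 = 4.92269.

4.923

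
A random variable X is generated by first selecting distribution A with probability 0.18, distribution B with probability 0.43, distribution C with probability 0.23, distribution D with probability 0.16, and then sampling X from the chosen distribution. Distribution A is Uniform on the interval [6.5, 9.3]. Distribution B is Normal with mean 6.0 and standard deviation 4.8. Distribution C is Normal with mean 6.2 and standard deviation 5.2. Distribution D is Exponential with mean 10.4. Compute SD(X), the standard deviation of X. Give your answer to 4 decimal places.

6.0095

Per component, A: μ=7.9, E[X²]=63.0633; B: μ=6, E[X²]=59.04; C: μ=6.2, E[X²]=65.48; D: μ=10.4, E[X²]=216.32.
E[X] = 0.18·7.9 + 0.43·6 + 0.23·6.2 + 0.16·10.4 = 7.092.
E[X²] = 0.18·63.0633 + 0.43·59.04 + 0.23·65.48 + 0.16·216.32 = 86.4102.
Var(X) = E[X²] − (E[X])² = 86.4102 − 50.2965 = 36.1137.
SD(X) = √36.1137 = 6.00947.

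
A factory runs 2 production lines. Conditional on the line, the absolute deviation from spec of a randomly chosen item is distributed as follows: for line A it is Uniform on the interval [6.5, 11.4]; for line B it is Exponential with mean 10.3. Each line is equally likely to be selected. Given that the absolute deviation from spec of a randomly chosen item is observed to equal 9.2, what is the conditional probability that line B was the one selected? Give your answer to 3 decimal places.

Likelihoods f(9.2 | ·): A: 0.204082; B: 0.039742.
Posterior ∝ prior × likelihood. Numerator for B: 0.5·0.039742 = 0.019871.
Normalizing constant: 0.5·0.204082 + 0.5·0.039742 = 0.121912.
P(B | observation) = 0.019871 / 0.121912 = 0.162995.

0.163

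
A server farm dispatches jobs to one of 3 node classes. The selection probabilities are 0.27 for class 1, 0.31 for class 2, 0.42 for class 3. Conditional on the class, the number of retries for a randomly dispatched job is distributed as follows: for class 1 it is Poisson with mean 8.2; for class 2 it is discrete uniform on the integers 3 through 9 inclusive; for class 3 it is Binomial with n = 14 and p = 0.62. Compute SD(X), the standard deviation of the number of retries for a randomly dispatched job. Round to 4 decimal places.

2.4911

Per component, 1: μ=8.2, E[X²]=75.44; 2: μ=6, E[X²]=40; 3: μ=8.68, E[X²]=78.6408.
E[X] = 0.27·8.2 + 0.31·6 + 0.42·8.68 = 7.7196.
E[X²] = 0.27·75.44 + 0.31·40 + 0.42·78.6408 = 65.7979.
Var(X) = E[X²] − (E[X])² = 65.7979 − 59.5922 = 6.20571.
SD(X) = √6.20571 = 2.49113.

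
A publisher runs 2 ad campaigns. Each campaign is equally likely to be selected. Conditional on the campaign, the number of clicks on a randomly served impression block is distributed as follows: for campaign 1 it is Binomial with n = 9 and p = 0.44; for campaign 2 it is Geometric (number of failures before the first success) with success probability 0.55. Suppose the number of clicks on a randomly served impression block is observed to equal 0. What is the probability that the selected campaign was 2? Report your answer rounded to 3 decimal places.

Likelihoods P(X=0 | ·): 1: 0.00541617; 2: 0.55.
Posterior ∝ prior × likelihood. Numerator for 2: 0.5·0.55 = 0.275.
Normalizing constant: 0.5·0.00541617 + 0.5·0.55 = 0.277708.
P(2 | observation) = 0.275 / 0.277708 = 0.990248.

0.990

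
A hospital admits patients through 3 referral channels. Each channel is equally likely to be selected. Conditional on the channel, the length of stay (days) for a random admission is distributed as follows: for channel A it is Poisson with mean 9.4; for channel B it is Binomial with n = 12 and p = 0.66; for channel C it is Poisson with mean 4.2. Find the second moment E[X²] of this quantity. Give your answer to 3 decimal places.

For each component E[X²] = Var + (mean)², giving A: 97.76; B: 65.4192; C: 21.84.
Overall E[X²] = 0.333333·97.76 + 0.333333·65.4192 + 0.333333·21.84 = 61.6731.

61.673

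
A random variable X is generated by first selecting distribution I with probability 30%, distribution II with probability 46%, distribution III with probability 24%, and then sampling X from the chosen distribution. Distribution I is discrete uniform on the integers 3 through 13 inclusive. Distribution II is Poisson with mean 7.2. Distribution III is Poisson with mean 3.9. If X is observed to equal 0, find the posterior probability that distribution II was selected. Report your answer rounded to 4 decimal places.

0.0660

Likelihoods P(X=0 | ·): I: 0; II: 0.000746586; III: 0.0202419.
Posterior ∝ prior × likelihood. Numerator for II: 0.46·0.000746586 = 0.000343429.
Normalizing constant: 0.3·0 + 0.46·0.000746586 + 0.24·0.0202419 = 0.00520149.
P(II | observation) = 0.000343429 / 0.00520149 = 0.0660252.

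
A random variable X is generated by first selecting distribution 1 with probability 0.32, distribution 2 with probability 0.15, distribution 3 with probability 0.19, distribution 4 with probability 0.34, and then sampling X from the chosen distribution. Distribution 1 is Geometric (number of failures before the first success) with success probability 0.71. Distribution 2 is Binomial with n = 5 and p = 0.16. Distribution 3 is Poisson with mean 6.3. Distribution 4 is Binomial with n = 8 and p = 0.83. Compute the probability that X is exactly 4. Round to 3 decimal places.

0.034

Conditional on each component, P(X = 4): 1: 0.0050217; 2: 0.00275251; 3: 0.12053; 4: 0.0277464.
By total probability, P(X = 4) = 0.32·0.0050217 + 0.15·0.00275251 + 0.19·0.12053 + 0.34·0.0277464 = 0.0343543.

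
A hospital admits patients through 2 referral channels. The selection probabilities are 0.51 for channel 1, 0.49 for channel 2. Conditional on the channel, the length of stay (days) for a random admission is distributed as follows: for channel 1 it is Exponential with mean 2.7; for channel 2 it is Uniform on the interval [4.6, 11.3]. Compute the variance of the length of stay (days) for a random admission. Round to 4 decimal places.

Per component, 1: μ=2.7, E[X²]=14.58; 2: μ=7.95, E[X²]=66.9433.
E[X] = 0.51·2.7 + 0.49·7.95 = 5.2725.
E[X²] = 0.51·14.58 + 0.49·66.9433 = 40.238.
Var(X) = E[X²] − (E[X])² = 40.238 − 27.7993 = 12.4388.

12.4388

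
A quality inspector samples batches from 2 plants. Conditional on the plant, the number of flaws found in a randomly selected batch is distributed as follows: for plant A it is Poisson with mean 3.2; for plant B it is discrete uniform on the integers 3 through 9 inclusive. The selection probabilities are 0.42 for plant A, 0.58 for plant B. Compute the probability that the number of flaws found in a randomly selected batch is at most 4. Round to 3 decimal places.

0.494

Conditional on each plant, P(X ≤ 4): A: 0.780613; B: 0.285714.
By total probability, P(X ≤ 4) = 0.42·0.780613 + 0.58·0.285714 = 0.493572.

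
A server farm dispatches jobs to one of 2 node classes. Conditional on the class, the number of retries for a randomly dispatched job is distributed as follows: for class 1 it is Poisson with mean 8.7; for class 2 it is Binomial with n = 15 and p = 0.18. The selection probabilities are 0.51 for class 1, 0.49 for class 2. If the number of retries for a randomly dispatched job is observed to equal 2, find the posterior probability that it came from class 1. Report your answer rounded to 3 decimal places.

Likelihoods P(X=2 | ·): 1: 0.00630444; 2: 0.257819.
Posterior ∝ prior × likelihood. Numerator for 1: 0.51·0.00630444 = 0.00321526.
Normalizing constant: 0.51·0.00630444 + 0.49·0.257819 = 0.129546.
P(1 | observation) = 0.00321526 / 0.129546 = 0.0248194.

0.025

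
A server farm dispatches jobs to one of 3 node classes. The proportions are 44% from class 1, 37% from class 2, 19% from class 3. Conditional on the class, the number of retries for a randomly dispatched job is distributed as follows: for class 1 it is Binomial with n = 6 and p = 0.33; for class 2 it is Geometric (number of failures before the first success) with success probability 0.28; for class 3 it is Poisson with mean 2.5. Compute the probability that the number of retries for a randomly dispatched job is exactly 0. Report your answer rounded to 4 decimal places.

0.1590

Conditional on each class, P(X = 0): 1: 0.0904584; 2: 0.28; 3: 0.082085.
By total probability, P(X = 0) = 0.44·0.0904584 + 0.37·0.28 + 0.19·0.082085 = 0.158998.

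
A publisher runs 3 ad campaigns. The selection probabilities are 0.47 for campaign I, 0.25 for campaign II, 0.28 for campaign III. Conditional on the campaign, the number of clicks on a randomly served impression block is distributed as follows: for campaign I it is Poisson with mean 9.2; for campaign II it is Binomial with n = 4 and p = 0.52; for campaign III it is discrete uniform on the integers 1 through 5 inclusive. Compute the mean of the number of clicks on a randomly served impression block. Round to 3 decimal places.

5.684

Component means — I: 9.2; II: 2.08; III: 3.
E[X] = 0.47·9.2 + 0.25·2.08 + 0.28·3 = 5.684.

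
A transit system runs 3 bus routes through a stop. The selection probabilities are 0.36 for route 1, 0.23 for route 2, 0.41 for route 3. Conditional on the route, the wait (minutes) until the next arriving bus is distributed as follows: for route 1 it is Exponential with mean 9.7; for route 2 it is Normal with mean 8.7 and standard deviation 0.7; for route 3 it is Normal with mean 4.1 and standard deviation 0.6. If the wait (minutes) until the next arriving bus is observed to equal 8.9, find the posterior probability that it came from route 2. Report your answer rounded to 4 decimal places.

0.8946

Likelihoods f(8.9 | ·): 1: 0.0411862; 2: 0.547124; 3: 8.42045e-15.
Posterior ∝ prior × likelihood. Numerator for 2: 0.23·0.547124 = 0.125839.
Normalizing constant: 0.36·0.0411862 + 0.23·0.547124 + 0.41·8.42045e-15 = 0.140666.
P(2 | observation) = 0.125839 / 0.140666 = 0.894594.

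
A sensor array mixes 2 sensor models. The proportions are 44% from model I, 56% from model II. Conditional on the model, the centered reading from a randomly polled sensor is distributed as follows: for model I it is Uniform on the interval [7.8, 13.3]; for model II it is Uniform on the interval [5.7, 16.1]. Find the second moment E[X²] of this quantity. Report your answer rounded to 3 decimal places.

For each component E[X²] = Var + (mean)², giving I: 113.823; II: 127.823.
Overall E[X²] = 0.44·113.823 + 0.56·127.823 = 121.663.

121.663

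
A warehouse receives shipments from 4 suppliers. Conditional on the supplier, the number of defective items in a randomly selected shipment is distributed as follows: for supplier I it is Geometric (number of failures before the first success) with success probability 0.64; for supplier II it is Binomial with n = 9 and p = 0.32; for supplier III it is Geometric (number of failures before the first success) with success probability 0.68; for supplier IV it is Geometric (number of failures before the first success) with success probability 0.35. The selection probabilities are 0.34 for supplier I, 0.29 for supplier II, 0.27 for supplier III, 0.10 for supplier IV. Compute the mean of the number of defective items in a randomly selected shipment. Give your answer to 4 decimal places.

1.3392

Component means — I: 0.5625; II: 2.88; III: 0.470588; IV: 1.85714.
E[X] = 0.34·0.5625 + 0.29·2.88 + 0.27·0.470588 + 0.1·1.85714 = 1.33922.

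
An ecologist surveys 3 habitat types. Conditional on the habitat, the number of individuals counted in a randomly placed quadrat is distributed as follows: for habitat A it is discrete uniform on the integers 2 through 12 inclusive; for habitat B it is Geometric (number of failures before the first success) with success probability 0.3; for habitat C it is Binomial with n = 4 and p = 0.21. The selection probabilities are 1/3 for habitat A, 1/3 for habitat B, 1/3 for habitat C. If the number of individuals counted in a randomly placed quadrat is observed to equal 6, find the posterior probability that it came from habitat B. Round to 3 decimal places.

0.280

Likelihoods P(X=6 | ·): A: 0.0909091; B: 0.0352947; C: 0.
Posterior ∝ prior × likelihood. Numerator for B: 0.333333·0.0352947 = 0.0117649.
Normalizing constant: 0.333333·0.0909091 + 0.333333·0.0352947 + 0.333333·0 = 0.0420679.
P(B | observation) = 0.0117649 / 0.0420679 = 0.279664.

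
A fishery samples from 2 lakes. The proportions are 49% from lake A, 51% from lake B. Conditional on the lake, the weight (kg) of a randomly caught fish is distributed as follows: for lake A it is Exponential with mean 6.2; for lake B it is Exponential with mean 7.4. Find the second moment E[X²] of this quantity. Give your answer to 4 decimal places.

For each component E[X²] = Var + (mean)², giving A: 76.88; B: 109.52.
Overall E[X²] = 0.49·76.88 + 0.51·109.52 = 93.5264.

93.5264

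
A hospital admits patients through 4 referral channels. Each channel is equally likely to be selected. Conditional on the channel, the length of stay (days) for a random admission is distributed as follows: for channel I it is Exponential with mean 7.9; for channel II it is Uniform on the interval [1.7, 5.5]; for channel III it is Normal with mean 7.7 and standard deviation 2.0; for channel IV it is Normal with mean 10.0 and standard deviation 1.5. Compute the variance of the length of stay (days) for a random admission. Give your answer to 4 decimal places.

22.8408

Per component, I: μ=7.9, E[X²]=124.82; II: μ=3.6, E[X²]=14.1633; III: μ=7.7, E[X²]=63.29; IV: μ=10, E[X²]=102.25.
E[X] = 0.25·7.9 + 0.25·3.6 + 0.25·7.7 + 0.25·10 = 7.3.
E[X²] = 0.25·124.82 + 0.25·14.1633 + 0.25·63.29 + 0.25·102.25 = 76.1308.
Var(X) = E[X²] − (E[X])² = 76.1308 − 53.29 = 22.8408.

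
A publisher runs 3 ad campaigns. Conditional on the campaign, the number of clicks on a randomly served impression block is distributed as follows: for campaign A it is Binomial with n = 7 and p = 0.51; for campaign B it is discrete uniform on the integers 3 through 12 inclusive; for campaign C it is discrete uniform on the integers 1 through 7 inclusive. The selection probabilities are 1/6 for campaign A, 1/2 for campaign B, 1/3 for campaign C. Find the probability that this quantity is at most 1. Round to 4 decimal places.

Conditional on each campaign, P(X ≤ 1): A: 0.0561956; B: 0; C: 0.142857.
By total probability, P(X ≤ 1) = 0.166667·0.0561956 + 0.5·0 + 0.333333·0.142857 = 0.056985.

0.0570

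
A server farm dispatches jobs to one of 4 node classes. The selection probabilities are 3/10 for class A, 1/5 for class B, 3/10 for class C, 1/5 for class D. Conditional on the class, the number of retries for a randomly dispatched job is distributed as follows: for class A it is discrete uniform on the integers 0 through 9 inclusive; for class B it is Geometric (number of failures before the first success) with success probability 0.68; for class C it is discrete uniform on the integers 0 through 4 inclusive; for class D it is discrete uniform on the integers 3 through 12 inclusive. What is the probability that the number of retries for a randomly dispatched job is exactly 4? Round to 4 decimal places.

Conditional on each class, P(X = 4): A: 0.1; B: 0.00713032; C: 0.2; D: 0.1.
By total probability, P(X = 4) = 0.3·0.1 + 0.2·0.00713032 + 0.3·0.2 + 0.2·0.1 = 0.111426.

0.1114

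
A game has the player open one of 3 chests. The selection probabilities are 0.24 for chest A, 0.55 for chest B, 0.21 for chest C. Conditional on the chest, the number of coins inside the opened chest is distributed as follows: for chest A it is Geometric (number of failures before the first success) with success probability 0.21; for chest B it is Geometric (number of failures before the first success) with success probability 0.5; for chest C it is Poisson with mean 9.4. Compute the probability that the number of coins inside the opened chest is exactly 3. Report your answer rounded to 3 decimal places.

Conditional on each chest, P(X = 3): A: 0.103538; B: 0.0625; C: 0.0114515.
By total probability, P(X = 3) = 0.24·0.103538 + 0.55·0.0625 + 0.21·0.0114515 = 0.061629.

0.062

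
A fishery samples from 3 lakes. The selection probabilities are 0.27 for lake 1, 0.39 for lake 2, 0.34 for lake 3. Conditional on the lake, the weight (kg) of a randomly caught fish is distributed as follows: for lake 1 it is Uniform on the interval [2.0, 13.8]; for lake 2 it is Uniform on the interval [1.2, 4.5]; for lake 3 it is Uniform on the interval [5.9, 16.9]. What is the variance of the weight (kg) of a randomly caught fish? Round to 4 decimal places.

Per component, 1: μ=7.9, E[X²]=74.0133; 2: μ=2.85, E[X²]=9.03; 3: μ=11.4, E[X²]=140.043.
E[X] = 0.27·7.9 + 0.39·2.85 + 0.34·11.4 = 7.1205.
E[X²] = 0.27·74.0133 + 0.39·9.03 + 0.34·140.043 = 71.12.
Var(X) = E[X²] − (E[X])² = 71.12 − 50.7015 = 20.4185.

20.4185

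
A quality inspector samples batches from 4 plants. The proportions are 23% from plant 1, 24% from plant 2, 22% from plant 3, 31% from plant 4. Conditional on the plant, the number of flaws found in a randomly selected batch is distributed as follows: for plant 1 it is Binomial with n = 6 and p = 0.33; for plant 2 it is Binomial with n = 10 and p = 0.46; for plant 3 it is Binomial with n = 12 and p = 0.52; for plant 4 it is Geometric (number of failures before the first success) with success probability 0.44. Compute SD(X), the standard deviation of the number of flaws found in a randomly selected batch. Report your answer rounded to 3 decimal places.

Per component, 1: μ=1.98, E[X²]=5.247; 2: μ=4.6, E[X²]=23.644; 3: μ=6.24, E[X²]=41.9328; 4: μ=1.27273, E[X²]=4.5124.
E[X] = 0.23·1.98 + 0.24·4.6 + 0.22·6.24 + 0.31·1.27273 = 3.32675.
E[X²] = 0.23·5.247 + 0.24·23.644 + 0.22·41.9328 + 0.31·4.5124 = 17.5054.
Var(X) = E[X²] − (E[X])² = 17.5054 − 11.0672 = 6.43819.
SD(X) = √6.43819 = 2.53736.

2.537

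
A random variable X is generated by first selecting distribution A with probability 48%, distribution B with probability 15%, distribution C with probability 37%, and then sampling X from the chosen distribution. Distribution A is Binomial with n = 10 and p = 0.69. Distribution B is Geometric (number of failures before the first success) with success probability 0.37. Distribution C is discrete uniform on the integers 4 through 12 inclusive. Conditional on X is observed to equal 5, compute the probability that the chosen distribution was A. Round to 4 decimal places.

0.5374

Likelihoods P(X=5 | ·): A: 0.112838; B: 0.0367202; C: 0.111111.
Posterior ∝ prior × likelihood. Numerator for A: 0.48·0.112838 = 0.0541621.
Normalizing constant: 0.48·0.112838 + 0.15·0.0367202 + 0.37·0.111111 = 0.100781.
P(A | observation) = 0.0541621 / 0.100781 = 0.537423.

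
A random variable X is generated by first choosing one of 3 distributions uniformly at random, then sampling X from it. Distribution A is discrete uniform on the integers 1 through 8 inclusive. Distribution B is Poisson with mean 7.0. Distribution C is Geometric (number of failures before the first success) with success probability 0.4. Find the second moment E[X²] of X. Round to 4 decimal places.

For each component E[X²] = Var + (mean)², giving A: 25.5; B: 56; C: 6.
Overall E[X²] = 0.333333·25.5 + 0.333333·56 + 0.333333·6 = 29.1667.

29.1667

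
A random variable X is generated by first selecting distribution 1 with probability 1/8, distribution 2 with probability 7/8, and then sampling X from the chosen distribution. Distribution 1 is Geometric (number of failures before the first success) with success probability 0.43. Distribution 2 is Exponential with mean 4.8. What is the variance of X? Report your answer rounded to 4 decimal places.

Per component, 1: μ=1.32558, E[X²]=4.83991; 2: μ=4.8, E[X²]=46.08.
E[X] = 0.125·1.32558 + 0.875·4.8 = 4.3657.
E[X²] = 0.125·4.83991 + 0.875·46.08 = 40.925.
Var(X) = E[X²] − (E[X])² = 40.925 − 19.0593 = 21.8657.

21.8657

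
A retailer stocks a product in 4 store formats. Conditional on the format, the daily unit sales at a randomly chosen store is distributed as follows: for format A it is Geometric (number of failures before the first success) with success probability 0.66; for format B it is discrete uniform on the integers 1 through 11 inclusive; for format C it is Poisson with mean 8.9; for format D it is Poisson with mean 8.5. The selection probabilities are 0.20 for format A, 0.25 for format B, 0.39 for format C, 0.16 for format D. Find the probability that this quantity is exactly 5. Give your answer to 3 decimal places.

0.060

Conditional on each format, P(X = 5): A: 0.00299874; B: 0.0909091; C: 0.063467; D: 0.0752333.
By total probability, P(X = 5) = 0.2·0.00299874 + 0.25·0.0909091 + 0.39·0.063467 + 0.16·0.0752333 = 0.0601165.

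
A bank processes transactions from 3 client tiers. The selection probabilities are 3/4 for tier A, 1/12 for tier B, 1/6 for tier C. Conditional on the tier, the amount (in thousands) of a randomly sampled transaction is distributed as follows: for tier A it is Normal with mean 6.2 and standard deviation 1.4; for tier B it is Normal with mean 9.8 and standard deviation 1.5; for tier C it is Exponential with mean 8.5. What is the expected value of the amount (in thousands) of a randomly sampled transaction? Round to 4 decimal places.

Component means — A: 6.2; B: 9.8; C: 8.5.
E[X] = 0.75·6.2 + 0.0833333·9.8 + 0.166667·8.5 = 6.88333.

6.8833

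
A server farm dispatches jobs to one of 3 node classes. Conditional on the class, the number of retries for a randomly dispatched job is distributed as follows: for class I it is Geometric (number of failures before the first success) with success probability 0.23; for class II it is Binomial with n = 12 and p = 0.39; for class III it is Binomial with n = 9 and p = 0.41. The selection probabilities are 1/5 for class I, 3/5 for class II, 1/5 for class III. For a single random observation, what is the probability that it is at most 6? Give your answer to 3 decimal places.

Conditional on each class, P(X ≤ 6): I: 0.839515; II: 0.858855; III: 0.971027.
By total probability, P(X ≤ 6) = 0.2·0.839515 + 0.6·0.858855 + 0.2·0.971027 = 0.877422.

0.877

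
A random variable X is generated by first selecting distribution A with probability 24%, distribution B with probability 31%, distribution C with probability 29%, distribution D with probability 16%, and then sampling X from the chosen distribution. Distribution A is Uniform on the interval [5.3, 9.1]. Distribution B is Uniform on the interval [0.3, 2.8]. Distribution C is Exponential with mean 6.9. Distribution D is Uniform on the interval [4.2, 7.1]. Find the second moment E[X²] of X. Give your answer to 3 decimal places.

For each component E[X²] = Var + (mean)², giving A: 53.0433; B: 2.92333; C: 95.22; D: 32.6233.
Overall E[X²] = 0.24·53.0433 + 0.31·2.92333 + 0.29·95.22 + 0.16·32.6233 = 46.4702.

46.470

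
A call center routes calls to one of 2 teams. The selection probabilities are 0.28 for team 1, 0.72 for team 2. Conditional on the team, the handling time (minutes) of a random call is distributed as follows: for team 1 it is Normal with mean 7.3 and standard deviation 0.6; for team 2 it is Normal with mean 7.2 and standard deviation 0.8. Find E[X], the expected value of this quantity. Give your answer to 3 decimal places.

7.228

Component means — 1: 7.3; 2: 7.2.
E[X] = 0.28·7.3 + 0.72·7.2 = 7.228.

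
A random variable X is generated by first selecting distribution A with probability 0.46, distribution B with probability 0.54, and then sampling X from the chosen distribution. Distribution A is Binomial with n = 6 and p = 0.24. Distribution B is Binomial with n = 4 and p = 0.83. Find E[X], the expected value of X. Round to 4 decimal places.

Component means — A: 1.44; B: 3.32.
E[X] = 0.46·1.44 + 0.54·3.32 = 2.4552.

2.4552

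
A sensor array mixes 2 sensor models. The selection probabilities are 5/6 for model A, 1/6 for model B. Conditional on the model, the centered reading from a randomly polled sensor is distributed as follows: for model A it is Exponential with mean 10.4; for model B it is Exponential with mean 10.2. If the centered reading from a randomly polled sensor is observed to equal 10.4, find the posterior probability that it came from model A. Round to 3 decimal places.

0.833

Likelihoods f(10.4 | ·): A: 0.035373; B: 0.0353663.
Posterior ∝ prior × likelihood. Numerator for A: 0.833333·0.035373 = 0.0294775.
Normalizing constant: 0.833333·0.035373 + 0.166667·0.0353663 = 0.0353719.
P(A | observation) = 0.0294775 / 0.0353719 = 0.83336.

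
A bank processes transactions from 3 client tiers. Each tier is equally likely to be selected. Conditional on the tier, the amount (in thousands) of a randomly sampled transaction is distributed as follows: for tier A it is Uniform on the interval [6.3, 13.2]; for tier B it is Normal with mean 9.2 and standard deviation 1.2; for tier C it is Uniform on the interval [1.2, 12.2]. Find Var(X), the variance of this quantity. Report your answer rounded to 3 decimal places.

6.925

Per component, A: μ=9.75, E[X²]=99.03; B: μ=9.2, E[X²]=86.08; C: μ=6.7, E[X²]=54.9733.
E[X] = 0.333333·9.75 + 0.333333·9.2 + 0.333333·6.7 = 8.55.
E[X²] = 0.333333·99.03 + 0.333333·86.08 + 0.333333·54.9733 = 80.0278.
Var(X) = E[X²] − (E[X])² = 80.0278 − 73.1025 = 6.92528.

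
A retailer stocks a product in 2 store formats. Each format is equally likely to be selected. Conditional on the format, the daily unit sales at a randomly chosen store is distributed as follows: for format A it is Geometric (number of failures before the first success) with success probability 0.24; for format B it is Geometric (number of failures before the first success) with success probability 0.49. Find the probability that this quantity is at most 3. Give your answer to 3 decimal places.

0.799

Conditional on each format, P(X ≤ 3): A: 0.666378; B: 0.932348.
By total probability, P(X ≤ 3) = 0.5·0.666378 + 0.5·0.932348 = 0.799363.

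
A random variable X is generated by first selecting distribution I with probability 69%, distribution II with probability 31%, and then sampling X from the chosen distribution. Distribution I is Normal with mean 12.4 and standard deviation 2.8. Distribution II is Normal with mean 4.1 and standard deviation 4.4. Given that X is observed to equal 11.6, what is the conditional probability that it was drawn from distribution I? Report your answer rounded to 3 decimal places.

Likelihoods f(11.6 | ·): I: 0.136781; II: 0.02121.
Posterior ∝ prior × likelihood. Numerator for I: 0.69·0.136781 = 0.0943789.
Normalizing constant: 0.69·0.136781 + 0.31·0.02121 = 0.100954.
P(I | observation) = 0.0943789 / 0.100954 = 0.93487.

0.935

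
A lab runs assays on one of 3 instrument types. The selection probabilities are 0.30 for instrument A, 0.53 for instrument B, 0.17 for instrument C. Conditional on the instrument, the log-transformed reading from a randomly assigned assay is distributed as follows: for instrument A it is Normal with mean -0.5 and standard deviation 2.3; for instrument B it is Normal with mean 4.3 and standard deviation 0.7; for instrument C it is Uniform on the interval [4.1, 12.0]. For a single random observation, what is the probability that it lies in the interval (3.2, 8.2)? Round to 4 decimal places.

Conditional on each instrument, P(3.2 < X < 8.2): A: 0.0537639; B: 0.941958; C: 0.518987.
By total probability, P(3.2 < X < 8.2) = 0.3·0.0537639 + 0.53·0.941958 + 0.17·0.518987 = 0.603595.

0.6036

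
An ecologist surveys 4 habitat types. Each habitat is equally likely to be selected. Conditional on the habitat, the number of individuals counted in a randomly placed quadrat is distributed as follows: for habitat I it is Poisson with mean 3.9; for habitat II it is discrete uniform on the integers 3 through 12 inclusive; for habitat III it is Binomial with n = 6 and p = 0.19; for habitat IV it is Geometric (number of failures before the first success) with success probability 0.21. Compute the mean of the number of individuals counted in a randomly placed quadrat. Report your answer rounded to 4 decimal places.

Component means — I: 3.9; II: 7.5; III: 1.14; IV: 3.7619.
E[X] = 0.25·3.9 + 0.25·7.5 + 0.25·1.14 + 0.25·3.7619 = 4.07548.

4.0755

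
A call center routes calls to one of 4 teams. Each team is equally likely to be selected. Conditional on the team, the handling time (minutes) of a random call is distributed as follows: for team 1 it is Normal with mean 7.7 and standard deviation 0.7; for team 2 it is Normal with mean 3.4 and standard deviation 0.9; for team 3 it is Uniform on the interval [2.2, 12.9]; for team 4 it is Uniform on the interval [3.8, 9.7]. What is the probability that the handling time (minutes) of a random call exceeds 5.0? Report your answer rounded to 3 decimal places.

Conditional on each team, P(X > 5.0): 1: 0.999943; 2: 0.0377202; 3: 0.738318; 4: 0.79661.
By total probability, P(X > 5.0) = 0.25·0.999943 + 0.25·0.0377202 + 0.25·0.738318 + 0.25·0.79661 = 0.643148.

0.643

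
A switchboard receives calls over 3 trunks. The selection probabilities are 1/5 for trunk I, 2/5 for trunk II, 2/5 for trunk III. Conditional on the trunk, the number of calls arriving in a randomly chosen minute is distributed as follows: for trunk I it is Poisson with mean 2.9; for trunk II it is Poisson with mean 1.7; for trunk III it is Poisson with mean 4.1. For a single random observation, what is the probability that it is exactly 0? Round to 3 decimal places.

Conditional on each trunk, P(X = 0): I: 0.0550232; II: 0.182684; III: 0.0165727.
By total probability, P(X = 0) = 0.2·0.0550232 + 0.4·0.182684 + 0.4·0.0165727 = 0.0907071.

0.091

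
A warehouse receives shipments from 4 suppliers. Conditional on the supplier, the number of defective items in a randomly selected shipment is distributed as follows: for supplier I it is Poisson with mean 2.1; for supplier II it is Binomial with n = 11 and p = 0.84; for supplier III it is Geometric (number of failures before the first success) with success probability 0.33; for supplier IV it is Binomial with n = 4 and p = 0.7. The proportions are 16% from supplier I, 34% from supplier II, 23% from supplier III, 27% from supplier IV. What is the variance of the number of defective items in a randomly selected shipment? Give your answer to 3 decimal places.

13.184

Per component, I: μ=2.1, E[X²]=6.51; II: μ=9.24, E[X²]=86.856; III: μ=2.0303, E[X²]=10.2746; IV: μ=2.8, E[X²]=8.68.
E[X] = 0.16·2.1 + 0.34·9.24 + 0.23·2.0303 + 0.27·2.8 = 4.70057.
E[X²] = 0.16·6.51 + 0.34·86.856 + 0.23·10.2746 + 0.27·8.68 = 35.2794.
Var(X) = E[X²] − (E[X])² = 35.2794 − 22.0954 = 13.184.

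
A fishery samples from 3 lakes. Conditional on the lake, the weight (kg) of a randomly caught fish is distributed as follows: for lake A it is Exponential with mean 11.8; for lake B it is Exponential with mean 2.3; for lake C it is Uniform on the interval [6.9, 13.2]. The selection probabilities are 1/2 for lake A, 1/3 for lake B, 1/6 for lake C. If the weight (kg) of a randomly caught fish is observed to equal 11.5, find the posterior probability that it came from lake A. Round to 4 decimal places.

Likelihoods f(11.5 | ·): A: 0.031979; B: 0.00292954; C: 0.15873.
Posterior ∝ prior × likelihood. Numerator for A: 0.5·0.031979 = 0.0159895.
Normalizing constant: 0.5·0.031979 + 0.333333·0.00292954 + 0.166667·0.15873 = 0.043421.
P(A | observation) = 0.0159895 / 0.043421 = 0.368243.

0.3682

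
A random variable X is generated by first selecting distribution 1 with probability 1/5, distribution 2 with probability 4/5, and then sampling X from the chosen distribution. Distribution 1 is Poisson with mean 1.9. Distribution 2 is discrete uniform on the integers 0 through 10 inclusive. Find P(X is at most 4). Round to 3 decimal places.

Conditional on each component, P(X ≤ 4): 1: 0.955919; 2: 0.454545.
By total probability, P(X ≤ 4) = 0.2·0.955919 + 0.8·0.454545 = 0.55482.

0.555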